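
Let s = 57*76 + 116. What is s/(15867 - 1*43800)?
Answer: -4448/27933 ≈ -0.15924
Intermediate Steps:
s = 4448 (s = 4332 + 116 = 4448)
s/(15867 - 1*43800) = 4448/(15867 - 1*43800) = 4448/(15867 - 43800) = 4448/(-27933) = 4448*(-1/27933) = -4448/27933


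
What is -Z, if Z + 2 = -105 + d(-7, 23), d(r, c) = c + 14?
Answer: 70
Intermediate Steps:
d(r, c) = 14 + c
Z = -70 (Z = -2 + (-105 + (14 + 23)) = -2 + (-105 + 37) = -2 - 68 = -70)
-Z = -1*(-70) = 70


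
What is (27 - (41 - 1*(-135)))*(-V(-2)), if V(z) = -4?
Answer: -596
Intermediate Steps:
(27 - (41 - 1*(-135)))*(-V(-2)) = (27 - (41 - 1*(-135)))*(-1*(-4)) = (27 - (41 + 135))*4 = (27 - 1*176)*4 = (27 - 176)*4 = -149*4 = -596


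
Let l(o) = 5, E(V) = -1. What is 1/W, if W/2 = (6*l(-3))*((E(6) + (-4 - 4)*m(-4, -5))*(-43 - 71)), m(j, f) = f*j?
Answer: 1/1101240 ≈ 9.0807e-7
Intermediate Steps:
W = 1101240 (W = 2*((6*5)*((-1 + (-4 - 4)*(-5*(-4)))*(-43 - 71))) = 2*(30*((-1 - 8*20)*(-114))) = 2*(30*((-1 - 160)*(-114))) = 2*(30*(-161*(-114))) = 2*(30*18354) = 2*550620 = 1101240)
1/W = 1/1101240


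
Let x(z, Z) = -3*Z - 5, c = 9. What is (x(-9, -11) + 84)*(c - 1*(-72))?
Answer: 9072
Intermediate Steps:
x(z, Z) = -5 - 3*Z
(x(-9, -11) + 84)*(c - 1*(-72)) = ((-5 - 3*(-11)) + 84)*(9 - 1*(-72)) = ((-5 + 33) + 84)*(9 + 72) = (28 + 84)*81 = 112*81 = 9072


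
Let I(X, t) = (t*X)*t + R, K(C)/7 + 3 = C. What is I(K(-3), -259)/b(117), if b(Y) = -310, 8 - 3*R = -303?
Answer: 1690379/186 ≈ 9088.1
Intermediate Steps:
R = 311/3 (R = 8/3 - ⅓*(-303) = 8/3 + 101 = 311/3 ≈ 103.67)
K(C) = -21 + 7*C
I(X, t) = 311/3 + X*t² (I(X, t) = (t*X)*t + 311/3 = (X*t)*t + 311/3 = X*t² + 311/3 = 311/3 + X*t²)
I(K(-3), -259)/b(117) = (311/3 + (-21 + 7*(-3))*(-259)²)/(-310) = (311/3 + (-21 - 21)*67081)*(-1/310) = (311/3 - 42*67081)*(-1/310) = (311/3 - 2817402)*(-1/310) = -8451895/3*(-1/310) = 1690379/186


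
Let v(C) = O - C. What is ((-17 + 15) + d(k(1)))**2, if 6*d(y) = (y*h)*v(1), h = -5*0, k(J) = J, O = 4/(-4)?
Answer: 4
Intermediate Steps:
O = -1 (O = 4*(-1/4) = -1)
v(C) = -1 - C
h = 0
d(y) = 0 (d(y) = ((y*0)*(-1 - 1*1))/6 = (0*(-1 - 1))/6 = (0*(-2))/6 = (1/6)*0 = 0)
((-17 + 15) + d(k(1)))**2 = ((-17 + 15) + 0)**2 = (-2 + 0)**2 = (-2)**2 = 4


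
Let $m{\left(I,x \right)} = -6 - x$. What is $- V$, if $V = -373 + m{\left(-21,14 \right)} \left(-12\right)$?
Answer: $133$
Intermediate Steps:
$V = -133$ ($V = -373 + \left(-6 - 14\right) \left(-12\right) = -373 - -240 = -373 + 240 = -133$)
$- V = \left(-1\right) \left(-133\right) = 133$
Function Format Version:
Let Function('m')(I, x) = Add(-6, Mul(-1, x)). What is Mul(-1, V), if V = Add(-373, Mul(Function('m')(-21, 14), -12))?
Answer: 133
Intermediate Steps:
V = -133 (V = Add(-373, Mul(Add(-6, Mul(-1, 14)), -12)) = Add(-373, Mul(Add(-6, -14), -12)) = Add(-373, Mul(-20, -12)) = Add(-373, 240) = -133)
Mul(-1, V) = Mul(-1, -133) = 133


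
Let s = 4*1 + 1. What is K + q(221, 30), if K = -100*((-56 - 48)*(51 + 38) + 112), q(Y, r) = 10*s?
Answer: 914450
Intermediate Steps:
s = 5 (s = 4 + 1 = 5)
q(Y, r) = 50 (q(Y, r) = 10*5 = 50)
K = 914400 (K = -100*(-104*89 + 112) = -100*(-9256 + 112) = -100*(-9144) = 914400)
K + q(221, 30) = 914400 + 50 = 914450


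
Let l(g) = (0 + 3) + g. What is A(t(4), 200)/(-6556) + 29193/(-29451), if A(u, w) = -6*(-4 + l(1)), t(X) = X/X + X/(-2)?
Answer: -9731/9817 ≈ -0.99124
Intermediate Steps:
t(X) = 1 - X/2 (t(X) = 1 + X*(-1/2) = 1 - X/2)
l(g) = 3 + g
A(u, w) = 0 (A(u, w) = -6*(-4 + (3 + 1)) = -6*(-4 + 4) = -6*0 = 0)
A(t(4), 200)/(-6556) + 29193/(-29451) = 0/(-6556) + 29193/(-29451) = 0*(-1/6556) + 29193*(-1/29451) = 0 - 9731/9817 = -9731/9817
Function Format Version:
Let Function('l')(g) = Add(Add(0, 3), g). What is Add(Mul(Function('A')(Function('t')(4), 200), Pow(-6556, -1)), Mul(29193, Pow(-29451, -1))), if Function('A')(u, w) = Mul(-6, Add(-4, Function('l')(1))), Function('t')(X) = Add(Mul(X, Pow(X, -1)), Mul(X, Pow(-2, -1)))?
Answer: Rational(-9731, 9817) ≈ -0.99124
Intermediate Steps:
Function('t')(X) = Add(1, Mul(Rational(-1, 2), X)) (Function('t')(X) = Add(1, Mul(X, Rational(-1, 2))) = Add(1, Mul(Rational(-1, 2), X)))
Function('l')(g) = Add(3, g)
Function('A')(u, w) = 0 (Function('A')(u, w) = Mul(-6, Add(-4, Add(3, 1))) = Mul(-6, Add(-4, 4)) = Mul(-6, 0) = 0)
Add(Mul(Function('A')(Function('t')(4), 200), Pow(-6556, -1)), Mul(29193, Pow(-29451, -1))) = Add(Mul(0, Pow(-6556, -1)), Mul(29193, Pow(-29451, -1))) = Add(Mul(0, Rational(-1, 6556)), Mul(29193, Rational(-1, 29451))) = Add(0, Rational(-9731, 9817)) = Rational(-9731, 9817)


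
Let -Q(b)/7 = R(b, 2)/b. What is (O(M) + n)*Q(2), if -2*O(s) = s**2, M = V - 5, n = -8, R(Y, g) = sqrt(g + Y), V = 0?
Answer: 287/2 ≈ 143.50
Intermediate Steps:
R(Y, g) = sqrt(Y + g)
M = -5 (M = 0 - 5 = -5)
Q(b) = -7*sqrt(2 + b)/b (Q(b) = -7*sqrt(b + 2)/b = -7*sqrt(2 + b)/b)
O(s) = -s**2/2
(O(M) + n)*Q(2) = (-1/2*(-5)**2 - 8)*(-7*sqrt(2 + 2)/2) = (-1/2*25 - 8)*(-7*1/2*sqrt(4)) = (-25/2 - 8)*(-7*1/2*2) = -41/2*(-7) = 287/2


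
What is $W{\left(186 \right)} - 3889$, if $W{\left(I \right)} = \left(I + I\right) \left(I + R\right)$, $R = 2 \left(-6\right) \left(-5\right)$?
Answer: $87623$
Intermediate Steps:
$R = 60$ ($R = \left(-12\right) \left(-5\right) = 60$)
$W{\left(I \right)} = 2 I \left(60 + I\right)$ ($W{\left(I \right)} = \left(I + I\right) \left(I + 60\right) = 2 I \left(60 + I\right)$)
$W{\left(186 \right)} - 3889 = 2 \cdot 186 \left(60 + 186\right) - 3889 = 2 \cdot 186 \cdot 246 - 3889 = 91512 - 3889 = 87623$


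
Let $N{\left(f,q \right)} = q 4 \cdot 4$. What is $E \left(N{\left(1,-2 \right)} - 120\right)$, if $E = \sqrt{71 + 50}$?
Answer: $-1672$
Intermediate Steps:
$N{\left(f,q \right)} = 16 q$ ($N{\left(f,q \right)} = q 16 = 16 q$)
$E = 11$ ($E = \sqrt{121} = 11$)
$E \left(N{\left(1,-2 \right)} - 120\right) = 11 \left(16 \left(-2\right) - 120\right) = 11 \left(-32 - 120\right) = 11 \left(-152\right) = -1672$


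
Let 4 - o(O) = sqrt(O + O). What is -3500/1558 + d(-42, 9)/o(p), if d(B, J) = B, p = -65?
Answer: -193186/56867 - 21*I*sqrt(130)/73 ≈ -3.3972 - 3.28*I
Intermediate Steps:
o(O) = 4 - sqrt(2)*sqrt(O) (o(O) = 4 - sqrt(O + O) = 4 - sqrt(2*O) = 4 - sqrt(2)*sqrt(O))
-3500/1558 + d(-42, 9)/o(p) = -3500/1558 - 42/(4 - sqrt(2)*sqrt(-65)) = -3500*1/1558 - 42/(4 - sqrt(2)*I*sqrt(65)) = -1750/779 - 42/(4 - I*sqrt(130))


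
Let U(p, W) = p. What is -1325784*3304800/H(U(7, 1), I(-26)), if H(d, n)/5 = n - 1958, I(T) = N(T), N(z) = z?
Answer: 13692034260/31 ≈ 4.4168e+8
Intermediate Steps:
I(T) = T
H(d, n) = -9790 + 5*n (H(d, n) = 5*(n - 1958) = 5*(-1958 + n) = -9790 + 5*n)
-1325784*3304800/H(U(7, 1), I(-26)) = -1325784*3304800/(-9790 + 5*(-26)) = -1325784*3304800/(-9790 - 130) = -1325784/((-9920*1/3304800)) = -1325784/(-62/20655) = -1325784*(-20655/62) = 13692034260/31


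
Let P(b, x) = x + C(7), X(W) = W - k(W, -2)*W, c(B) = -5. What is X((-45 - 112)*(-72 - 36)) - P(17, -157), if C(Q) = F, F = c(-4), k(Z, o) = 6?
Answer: -84618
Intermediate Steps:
F = -5
X(W) = -5*W (X(W) = W - 6*W = -5*W)
C(Q) = -5
P(b, x) = -5 + x (P(b, x) = x - 5 = -5 + x)
X((-45 - 112)*(-72 - 36)) - P(17, -157) = -5*(-45 - 112)*(-72 - 36) - (-5 - 157) = -(-785)*(-108) - 1*(-162) = -5*16956 + 162 = -84780 + 162 = -84618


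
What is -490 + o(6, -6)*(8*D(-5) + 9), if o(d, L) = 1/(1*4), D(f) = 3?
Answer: -1927/4 ≈ -481.75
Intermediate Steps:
o(d, L) = ¼ (o(d, L) = 1/4 = ¼)
-490 + o(6, -6)*(8*D(-5) + 9) = -490 + (8*3 + 9)/4 = -490 + (24 + 9)/4 = -490 + (¼)*33 = -490 + 33/4 = -1927/4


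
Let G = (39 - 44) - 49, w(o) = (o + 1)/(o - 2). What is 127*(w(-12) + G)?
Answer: -94615/14 ≈ -6758.2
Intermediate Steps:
w(o) = (1 + o)/(-2 + o)
G = -54 (G = -5 - 49 = -54)
127*(w(-12) + G) = 127*((1 - 12)/(-2 - 12) - 54) = 127*(-11/(-14) - 54) = 127*(-1/14*(-11) - 54) = 127*(11/14 - 54) = 127*(-745/14) = -94615/14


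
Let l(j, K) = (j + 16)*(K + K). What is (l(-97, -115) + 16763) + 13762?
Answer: 49155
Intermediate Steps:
l(j, K) = 2*K*(16 + j) (l(j, K) = (16 + j)*(2*K) = 2*K*(16 + j))
(l(-97, -115) + 16763) + 13762 = (2*(-115)*(16 - 97) + 16763) + 13762 = (2*(-115)*(-81) + 16763) + 13762 = (18630 + 16763) + 13762 = 35393 + 13762 = 49155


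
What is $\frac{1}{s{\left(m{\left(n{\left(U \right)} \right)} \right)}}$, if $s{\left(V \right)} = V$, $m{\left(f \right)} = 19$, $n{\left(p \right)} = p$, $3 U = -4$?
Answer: $\frac{1}{19} \approx 0.052632$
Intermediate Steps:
$U = - \frac{4}{3}$ ($U = \frac{1}{3} \left(-4\right) = - \frac{4}{3} \approx -1.3333$)
$\frac{1}{s{\left(m{\left(n{\left(U \right)} \right)} \right)}} = \frac{1}{19}$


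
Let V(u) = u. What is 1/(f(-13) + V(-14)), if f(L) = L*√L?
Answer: I/(-14*I + 13*√13) ≈ -0.0058504 + 0.019587*I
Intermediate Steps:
f(L) = L^(3/2)
1/(f(-13) + V(-14)) = 1/((-13)^(3/2) - 14) = 1/(-13*I*√13 - 14) = 1/(-14 - 13*I*√13)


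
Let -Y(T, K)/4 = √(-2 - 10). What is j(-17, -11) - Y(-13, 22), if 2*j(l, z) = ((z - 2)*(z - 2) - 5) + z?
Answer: 153/2 + 8*I*√3 ≈ 76.5 + 13.856*I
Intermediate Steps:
j(l, z) = -5/2 + z/2 + (-2 + z)²/2 (j(l, z) = (((z - 2)*(z - 2) - 5) + z)/2 = (((-2 + z)*(-2 + z) - 5) + z)/2 = (((-2 + z)² - 5) + z)/2 = ((-5 + (-2 + z)²) + z)/2 = (-5 + z + (-2 + z)²)/2 = -5/2 + z/2 + (-2 + z)²/2)
Y(T, K) = -8*I*√3 (Y(T, K) = -4*√(-2 - 10) = -8*I*√3)
j(-17, -11) - Y(-13, 22) = (-5/2 + (½)*(-11) + (-2 - 11)²/2) - (-8)*I*√3 = (-5/2 - 11/2 + (½)*(-13)²) + 8*I*√3 = (-5/2 - 11/2 + (½)*169) + 8*I*√3 = (-5/2 - 11/2 + 169/2) + 8*I*√3 = 153/2 + 8*I*√3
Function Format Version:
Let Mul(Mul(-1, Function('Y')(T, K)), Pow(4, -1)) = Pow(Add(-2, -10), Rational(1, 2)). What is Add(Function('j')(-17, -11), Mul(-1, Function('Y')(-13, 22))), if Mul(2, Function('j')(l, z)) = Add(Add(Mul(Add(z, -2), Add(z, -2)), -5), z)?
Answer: Add(Rational(153, 2), Mul(8, I, Pow(3, Rational(1, 2)))) ≈ Add(76.500, Mul(13.856, I))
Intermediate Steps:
Function('j')(l, z) = Add(Rational(-5, 2), Mul(Rational(1, 2), z), Mul(Rational(1, 2), Pow(Add(-2, z), 2))) (Function('j')(l, z) = Mul(Rational(1, 2), Add(Add(Mul(Add(z, -2), Add(z, -2)), -5), z)) = Mul(Rational(1, 2), Add(Add(Mul(Add(-2, z), Add(-2, z)), -5), z)) = Mul(Rational(1, 2), Add(Add(Pow(Add(-2, z), 2), -5), z)) = Mul(Rational(1, 2), Add(Add(-5, Pow(Add(-2, z), 2)), z)) = Mul(Rational(1, 2), Add(-5, z, Pow(Add(-2, z), 2))) = Add(Rational(-5, 2), Mul(Rational(1, 2), z), Mul(Rational(1, 2), Pow(Add(-2, z), 2))))
Function('Y')(T, K) = Mul(-8, I, Pow(3, Rational(1, 2))) (Function('Y')(T, K) = Mul(-4, Pow(Add(-2, -10), Rational(1, 2))) = Mul(-4, Pow(-12, Rational(1, 2))) = Mul(-4, Mul(2, I, Pow(3, Rational(1, 2)))) = Mul(-8, I, Pow(3, Rational(1, 2))))
Add(Function('j')(-17, -11), Mul(-1, Function('Y')(-13, 22))) = Add(Add(Rational(-5, 2), Mul(Rational(1, 2), -11), Mul(Rational(1, 2), Pow(Add(-2, -11), 2))), Mul(-1, Mul(-8, I, Pow(3, Rational(1, 2))))) = Add(Add(Rational(-5, 2), Rational(-11, 2), Mul(Rational(1, 2), Pow(-13, 2))), Mul(8, I, Pow(3, Rational(1, 2)))) = Add(Add(Rational(-5, 2), Rational(-11, 2), Mul(Rational(1, 2), 169)), Mul(8, I, Pow(3, Rational(1, 2)))) = Add(Add(Rational(-5, 2), Rational(-11, 2), Rational(169, 2)), Mul(8, I, Pow(3, Rational(1, 2)))) = Add(Rational(153, 2), Mul(8, I, Pow(3, Rational(1, 2))))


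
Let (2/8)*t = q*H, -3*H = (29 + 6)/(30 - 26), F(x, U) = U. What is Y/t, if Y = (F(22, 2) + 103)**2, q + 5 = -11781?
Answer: 945/11786 ≈ 0.080180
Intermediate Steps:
q = -11786 (q = -5 - 11781 = -11786)
H = -35/12 (H = -(29 + 6)/(3*(30 - 26)) = -35/(3*4) = -1/3*35/4 = -35/12 ≈ -2.9167)
Y = 11025 (Y = (2 + 103)**2 = 105**2 = 11025)
t = 412510/3 (t = 4*(-11786*(-35/12)) = 4*(206255/6) = 412510/3 ≈ 1.3750e+5)
Y/t = 11025/(412510/3) = 11025*(3/412510) = 945/11786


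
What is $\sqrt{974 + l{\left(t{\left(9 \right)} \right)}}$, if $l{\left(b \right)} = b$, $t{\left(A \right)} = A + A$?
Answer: $4 \sqrt{62} \approx 31.496$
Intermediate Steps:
$t{\left(A \right)} = 2 A$
$\sqrt{974 + l{\left(t{\left(9 \right)} \right)}} = \sqrt{974 + 2 \cdot 9} = \sqrt{974 + 18} = \sqrt{992} = 4 \sqrt{62}$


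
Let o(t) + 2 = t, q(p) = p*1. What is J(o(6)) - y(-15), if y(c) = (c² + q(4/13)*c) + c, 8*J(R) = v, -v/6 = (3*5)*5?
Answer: -13605/52 ≈ -261.63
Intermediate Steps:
q(p) = p
o(t) = -2 + t
v = -450 (v = -6*3*5*5 = -90*5 = -6*75 = -450)
J(R) = -225/4 (J(R) = (⅛)*(-450) = -225/4)
y(c) = c² + 17*c/13 (y(c) = (c² + (4/13)*c) + c = (c² + (4*(1/13))*c) + c = (c² + 4*c/13) + c = c² + 17*c/13)
J(o(6)) - y(-15) = -225/4 - (-15)*(17 + 13*(-15))/13 = -225/4 - (-15)*(17 - 195)/13 = -225/4 - (-15)*(-178)/13 = -225/4 - 1*2670/13 = -225/4 - 2670/13 = -13605/52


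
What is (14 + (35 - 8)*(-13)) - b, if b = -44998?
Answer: 44661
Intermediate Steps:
(14 + (35 - 8)*(-13)) - b = (14 + (35 - 8)*(-13)) - 1*(-44998) = (14 + 27*(-13)) + 44998 = (14 - 351) + 44998 = -337 + 44998 = 44661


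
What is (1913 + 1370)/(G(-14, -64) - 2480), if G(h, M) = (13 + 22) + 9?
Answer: -469/348 ≈ -1.3477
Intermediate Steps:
G(h, M) = 44 (G(h, M) = 35 + 9 = 44)
(1913 + 1370)/(G(-14, -64) - 2480) = (1913 + 1370)/(44 - 2480) = 3283/(-2436) = 3283*(-1/2436) = -469/348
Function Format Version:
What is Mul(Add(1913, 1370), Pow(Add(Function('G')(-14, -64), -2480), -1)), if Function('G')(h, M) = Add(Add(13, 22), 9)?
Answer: Rational(-469, 348) ≈ -1.3477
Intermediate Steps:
Function('G')(h, M) = 44 (Function('G')(h, M) = Add(35, 9) = 44)
Mul(Add(1913, 1370), Pow(Add(Function('G')(-14, -64), -2480), -1)) = Mul(Add(1913, 1370), Pow(Add(44, -2480), -1)) = Mul(3283, Pow(-2436, -1)) = Mul(3283, Rational(-1, 2436)) = Rational(-469, 348)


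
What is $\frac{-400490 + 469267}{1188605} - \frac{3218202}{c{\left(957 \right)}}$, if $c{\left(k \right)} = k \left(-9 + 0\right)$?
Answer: $\frac{38644074389}{103408635} \approx 373.7$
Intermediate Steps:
$c{\left(k \right)} = - 9 k$ ($c{\left(k \right)} = k \left(-9\right) = - 9 k$)
$\frac{-400490 + 469267}{1188605} - \frac{3218202}{c{\left(957 \right)}} = \frac{-400490 + 469267}{1188605} - \frac{3218202}{\left(-9\right) 957} = 68777 \cdot \frac{1}{1188605} - \frac{3218202}{-8613} = \frac{68777}{1188605} - - \frac{357578}{957} = \frac{68777}{1188605} + \frac{357578}{957} = \frac{38644074389}{103408635}$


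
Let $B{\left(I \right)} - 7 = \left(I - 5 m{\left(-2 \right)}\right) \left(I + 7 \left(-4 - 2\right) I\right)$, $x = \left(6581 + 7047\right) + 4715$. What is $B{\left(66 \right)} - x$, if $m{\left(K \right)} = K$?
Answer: $-223992$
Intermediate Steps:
$x = 18343$ ($x = 13628 + 4715 = 18343$)
$B{\left(I \right)} = 7 - 41 I \left(10 + I\right)$ ($B{\left(I \right)} = 7 + \left(I - -10\right) \left(I + 7 \left(-4 - 2\right) I\right) = 7 + \left(I + 10\right) \left(I + 7 \left(-4 - 2\right) I\right) = 7 + \left(10 + I\right) \left(I + 7 \left(-6\right) I\right) = 7 + \left(10 + I\right) \left(I - 42 I\right) = 7 + \left(10 + I\right) \left(- 41 I\right) = 7 - 41 I \left(10 + I\right)$)
$B{\left(66 \right)} - x = \left(7 - 27060 - 41 \cdot 66^{2}\right) - 18343 = \left(7 - 27060 - 178596\right) - 18343 = -205649 - 18343 = -223992$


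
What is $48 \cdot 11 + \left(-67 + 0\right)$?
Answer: $461$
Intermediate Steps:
$48 \cdot 11 + \left(-67 + 0\right) = 528 - 67 = 461$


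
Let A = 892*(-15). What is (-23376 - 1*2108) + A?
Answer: -38864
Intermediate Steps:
A = -13380
(-23376 - 1*2108) + A = (-23376 - 1*2108) - 13380 = (-23376 - 2108) - 13380 = -25484 - 13380 = -38864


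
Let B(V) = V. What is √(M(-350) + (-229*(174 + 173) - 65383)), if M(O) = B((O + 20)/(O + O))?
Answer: I*√709743090/70 ≈ 380.59*I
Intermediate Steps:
M(O) = (20 + O)/(2*O) (M(O) = (O + 20)/(O + O) = (20 + O)/((2*O)) = (20 + O)*(1/(2*O)) = (20 + O)/(2*O))
√(M(-350) + (-229*(174 + 173) - 65383)) = √((½)*(20 - 350)/(-350) + (-229*(174 + 173) - 65383)) = √((½)*(-1/350)*(-330) + (-229*347 - 65383)) = √(33/70 + (-79463 - 65383)) = √(33/70 - 144846) = √(-10139187/70) = I*√709743090/70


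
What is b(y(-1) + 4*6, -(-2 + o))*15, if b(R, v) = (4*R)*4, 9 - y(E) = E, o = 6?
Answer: 8160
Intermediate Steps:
y(E) = 9 - E
b(R, v) = 16*R
b(y(-1) + 4*6, -(-2 + o))*15 = (16*((9 - 1*(-1)) + 4*6))*15 = (16*((9 + 1) + 24))*15 = (16*(10 + 24))*15 = (16*34)*15 = 544*15 = 8160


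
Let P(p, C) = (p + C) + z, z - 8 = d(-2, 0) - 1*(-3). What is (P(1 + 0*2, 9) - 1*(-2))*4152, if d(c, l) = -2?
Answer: 87192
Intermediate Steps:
z = 9 (z = 8 + (-2 - 1*(-3)) = 8 + (-2 + 3) = 8 + 1 = 9)
P(p, C) = 9 + C + p (P(p, C) = (p + C) + 9 = (C + p) + 9 = 9 + C + p)
(P(1 + 0*2, 9) - 1*(-2))*4152 = ((9 + 9 + (1 + 0*2)) - 1*(-2))*4152 = ((9 + 9 + (1 + 0)) + 2)*4152 = ((9 + 9 + 1) + 2)*4152 = (19 + 2)*4152 = 21*4152 = 87192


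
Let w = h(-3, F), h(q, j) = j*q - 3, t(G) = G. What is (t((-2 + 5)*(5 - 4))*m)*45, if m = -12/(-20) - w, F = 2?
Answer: 1296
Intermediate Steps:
h(q, j) = -3 + j*q
w = -9 (w = -3 + 2*(-3) = -3 - 6 = -9)
m = 48/5 (m = -12/(-20) - 1*(-9) = -12*(-1/20) + 9 = ⅗ + 9 = 48/5 ≈ 9.6000)
(t((-2 + 5)*(5 - 4))*m)*45 = (((-2 + 5)*(5 - 4))*(48/5))*45 = ((3*1)*(48/5))*45 = (3*(48/5))*45 = (144/5)*45 = 1296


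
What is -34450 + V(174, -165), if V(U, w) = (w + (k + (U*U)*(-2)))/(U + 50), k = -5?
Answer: -3888761/112 ≈ -34721.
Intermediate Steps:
V(U, w) = (-5 + w - 2*U**2)/(50 + U) (V(U, w) = (w + (-5 + (U*U)*(-2)))/(U + 50) = (w + (-5 + U**2*(-2)))/(50 + U) = (w + (-5 - 2*U**2))/(50 + U) = (-5 + w - 2*U**2)/(50 + U))
-34450 + V(174, -165) = -34450 + (-5 - 165 - 2*174**2)/(50 + 174) = -34450 + (-5 - 165 - 2*30276)/224 = -34450 + (-5 - 165 - 60552)/224 = -34450 + (1/224)*(-60722) = -34450 - 30361/112 = -3888761/112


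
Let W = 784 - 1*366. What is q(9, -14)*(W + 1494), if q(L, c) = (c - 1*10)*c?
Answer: 642432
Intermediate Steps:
W = 418 (W = 784 - 366 = 418)
q(L, c) = c*(-10 + c) (q(L, c) = (c - 10)*c = (-10 + c)*c = c*(-10 + c))
q(9, -14)*(W + 1494) = (-14*(-10 - 14))*(418 + 1494) = -14*(-24)*1912 = 336*1912 = 642432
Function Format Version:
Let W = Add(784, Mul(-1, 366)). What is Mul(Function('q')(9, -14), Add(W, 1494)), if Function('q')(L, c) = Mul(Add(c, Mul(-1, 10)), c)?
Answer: 642432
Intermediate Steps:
W = 418 (W = Add(784, -366) = 418)
Function('q')(L, c) = Mul(c, Add(-10, c)) (Function('q')(L, c) = Mul(Add(c, -10), c) = Mul(Add(-10, c), c) = Mul(c, Add(-10, c)))
Mul(Function('q')(9, -14), Add(W, 1494)) = Mul(Mul(-14, Add(-10, -14)), Add(418, 1494)) = Mul(Mul(-14, -24), 1912) = Mul(336, 1912) = 642432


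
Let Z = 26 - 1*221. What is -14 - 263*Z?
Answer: 51271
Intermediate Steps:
Z = -195 (Z = 26 - 221 = -195)
-14 - 263*Z = -14 - 263*(-195) = -14 + 51285 = 51271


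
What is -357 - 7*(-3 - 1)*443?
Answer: 12047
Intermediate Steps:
-357 - 7*(-3 - 1)*443 = -357 - 7*(-4)*443 = -357 + 28*443 = -357 + 12404 = 12047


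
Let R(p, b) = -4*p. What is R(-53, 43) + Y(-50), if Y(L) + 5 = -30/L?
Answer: 1038/5 ≈ 207.60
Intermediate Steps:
Y(L) = -5 - 30/L
R(-53, 43) + Y(-50) = -4*(-53) + (-5 - 30/(-50)) = 212 + (-5 - 30*(-1/50)) = 212 + (-5 + ⅗) = 212 - 22/5 = 1038/5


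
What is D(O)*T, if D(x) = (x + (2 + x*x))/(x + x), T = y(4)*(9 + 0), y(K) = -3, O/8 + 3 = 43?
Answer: -1386747/320 ≈ -4333.6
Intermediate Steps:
O = 320 (O = -24 + 8*43 = -24 + 344 = 320)
T = -27 (T = -3*(9 + 0) = -3*9 = -27)
D(x) = (2 + x + x**2)/(2*x) (D(x) = (x + (2 + x**2))/((2*x)) = (2 + x + x**2)*(1/(2*x)) = (2 + x + x**2)/(2*x))
D(O)*T = ((1/2)*(2 + 320*(1 + 320))/320)*(-27) = ((1/2)*(1/320)*(2 + 320*321))*(-27) = ((1/2)*(1/320)*(2 + 102720))*(-27) = ((1/2)*(1/320)*102722)*(-27) = (51361/320)*(-27) = -1386747/320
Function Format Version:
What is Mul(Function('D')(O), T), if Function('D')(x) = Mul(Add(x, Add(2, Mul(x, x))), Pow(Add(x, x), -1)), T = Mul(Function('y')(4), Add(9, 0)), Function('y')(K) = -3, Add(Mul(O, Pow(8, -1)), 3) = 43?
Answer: Rational(-1386747, 320) ≈ -4333.6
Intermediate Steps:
O = 320 (O = Add(-24, Mul(8, 43)) = Add(-24, 344) = 320)
T = -27 (T = Mul(-3, Add(9, 0)) = Mul(-3, 9) = -27)
Function('D')(x) = Mul(Rational(1, 2), Pow(x, -1), Add(2, x, Pow(x, 2))) (Function('D')(x) = Mul(Add(x, Add(2, Pow(x, 2))), Pow(Mul(2, x), -1)) = Mul(Add(2, x, Pow(x, 2)), Mul(Rational(1, 2), Pow(x, -1))) = Mul(Rational(1, 2), Pow(x, -1), Add(2, x, Pow(x, 2))))
Mul(Function('D')(O), T) = Mul(Mul(Rational(1, 2), Pow(320, -1), Add(2, Mul(320, Add(1, 320)))), -27) = Mul(Mul(Rational(1, 2), Rational(1, 320), Add(2, Mul(320, 321))), -27) = Mul(Mul(Rational(1, 2), Rational(1, 320), Add(2, 102720)), -27) = Mul(Mul(Rational(1, 2), Rational(1, 320), 102722), -27) = Mul(Rational(51361, 320), -27) = Rational(-1386747, 320)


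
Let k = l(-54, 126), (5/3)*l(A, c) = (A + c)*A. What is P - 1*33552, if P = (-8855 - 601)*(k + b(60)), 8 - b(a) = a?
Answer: 112585584/5 ≈ 2.2517e+7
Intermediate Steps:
b(a) = 8 - a
l(A, c) = 3*A*(A + c)/5 (l(A, c) = 3*((A + c)*A)/5 = 3*(A*(A + c))/5 = 3*A*(A + c)/5)
k = -11664/5 (k = (3/5)*(-54)*(-54 + 126) = (3/5)*(-54)*72 = -11664/5 ≈ -2332.8)
P = 112753344/5 (P = (-8855 - 601)*(-11664/5 + (8 - 1*60)) = -9456*(-11664/5 + (8 - 60)) = -9456*(-11664/5 - 52) = -9456*(-11924/5) = 112753344/5 ≈ 2.2551e+7)
P - 1*33552 = 112753344/5 - 1*33552 = 112753344/5 - 33552 = 112585584/5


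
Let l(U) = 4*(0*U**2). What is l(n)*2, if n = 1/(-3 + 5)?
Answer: 0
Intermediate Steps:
n = 1/2 ≈ 0.50000
l(U) = 0 (l(U) = 4*0 = 0)
l(n)*2 = 0*2 = 0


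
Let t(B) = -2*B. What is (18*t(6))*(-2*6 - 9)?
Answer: 4536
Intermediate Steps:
(18*t(6))*(-2*6 - 9) = (18*(-2*6))*(-2*6 - 9) = (18*(-12))*(-12 - 9) = -216*(-21) = 4536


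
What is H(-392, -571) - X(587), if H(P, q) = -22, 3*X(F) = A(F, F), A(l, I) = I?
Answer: -653/3 ≈ -217.67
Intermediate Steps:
X(F) = F/3
H(-392, -571) - X(587) = -22 - 587/3 = -653/3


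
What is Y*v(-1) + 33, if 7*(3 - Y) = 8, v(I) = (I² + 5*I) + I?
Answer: 166/7 ≈ 23.714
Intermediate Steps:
v(I) = I² + 6*I
Y = 13/7 (Y = 3 - ⅐*8 = 3 - 8/7 = 13/7 ≈ 1.8571)
Y*v(-1) + 33 = 13*(-(6 - 1))/7 + 33 = 13*(-1*5)/7 + 33 = (13/7)*(-5) + 33 = -65/7 + 33 = 166/7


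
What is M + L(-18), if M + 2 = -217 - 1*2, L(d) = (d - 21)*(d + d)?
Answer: 1183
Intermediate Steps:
L(d) = 2*d*(-21 + d) (L(d) = (-21 + d)*(2*d) = 2*d*(-21 + d))
M = -221 (M = -2 + (-217 - 1*2) = -2 + (-217 - 2) = -2 - 219 = -221)
M + L(-18) = -221 + 2*(-18)*(-21 - 18) = -221 + 2*(-18)*(-39) = -221 + 1404 = 1183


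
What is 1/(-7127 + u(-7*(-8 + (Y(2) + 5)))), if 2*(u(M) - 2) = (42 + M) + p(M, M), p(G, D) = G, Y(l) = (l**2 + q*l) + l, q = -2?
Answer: -1/7097 ≈ -0.00014090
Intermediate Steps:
Y(l) = l**2 - l (Y(l) = (l**2 - 2*l) + l = l**2 - l)
u(M) = 23 + M (u(M) = 2 + ((42 + M) + M)/2 = 2 + (42 + 2*M)/2 = 2 + (21 + M) = 23 + M)
1/(-7127 + u(-7*(-8 + (Y(2) + 5)))) = 1/(-7127 + (23 - 7*(-8 + (2*(-1 + 2) + 5)))) = 1/(-7127 + (23 - 7*(-8 + (2*1 + 5)))) = 1/(-7127 + (23 - 7*(-8 + (2 + 5)))) = 1/(-7127 + (23 - 7*(-8 + 7))) = 1/(-7127 + (23 - 7*(-1))) = 1/(-7127 + (23 + 7)) = 1/(-7127 + 30) = 1/(-7097) = -1/7097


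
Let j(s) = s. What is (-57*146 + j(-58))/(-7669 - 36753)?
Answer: 4190/22211 ≈ 0.18865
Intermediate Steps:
(-57*146 + j(-58))/(-7669 - 36753) = (-57*146 - 58)/(-7669 - 36753) = (-8322 - 58)/(-44422) = -8380*(-1/44422) = 4190/22211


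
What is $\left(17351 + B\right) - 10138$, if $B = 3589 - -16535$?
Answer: $27337$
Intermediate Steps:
$B = 20124$ ($B = 3589 + 16535 = 20124$)
$\left(17351 + B\right) - 10138 = \left(17351 + 20124\right) - 10138 = 37475 - 10138 = 27337$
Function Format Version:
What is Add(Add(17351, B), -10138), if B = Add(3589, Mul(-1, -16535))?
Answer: 27337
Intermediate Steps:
B = 20124 (B = Add(3589, 16535) = 20124)
Add(Add(17351, B), -10138) = Add(Add(17351, 20124), -10138) = Add(37475, -10138) = 27337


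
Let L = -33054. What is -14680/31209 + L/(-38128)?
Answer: 235931623/594968376 ≈ 0.39654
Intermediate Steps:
-14680/31209 + L/(-38128) = -14680/31209 - 33054/(-38128) = -14680*1/31209 - 33054*(-1/38128) = -14680/31209 + 16527/19064 = 235931623/594968376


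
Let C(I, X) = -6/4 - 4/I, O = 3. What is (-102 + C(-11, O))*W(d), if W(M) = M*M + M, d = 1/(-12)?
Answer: 2269/288 ≈ 7.8785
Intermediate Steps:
d = -1/12 ≈ -0.083333
W(M) = M + M**2 (W(M) = M**2 + M = M + M**2)
C(I, X) = -3/2 - 4/I (C(I, X) = -6*1/4 - 4/I = -3/2 - 4/I)
(-102 + C(-11, O))*W(d) = (-102 + (-3/2 - 4/(-11)))*(-(1 - 1/12)/12) = (-102 + (-3/2 - 4*(-1/11)))*(-1/12*11/12) = (-102 + (-3/2 + 4/11))*(-11/144) = (-102 - 25/22)*(-11/144) = -2269/22*(-11/144) = 2269/288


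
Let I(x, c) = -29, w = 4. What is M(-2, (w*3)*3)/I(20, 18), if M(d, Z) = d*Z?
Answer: 72/29 ≈ 2.4828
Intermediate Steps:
M(d, Z) = Z*d
M(-2, (w*3)*3)/I(20, 18) = (((4*3)*3)*(-2))/(-29) = ((12*3)*(-2))*(-1/29) = (36*(-2))*(-1/29) = -72*(-1/29) = 72/29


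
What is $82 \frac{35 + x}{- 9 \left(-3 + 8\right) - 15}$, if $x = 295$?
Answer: $-451$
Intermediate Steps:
$82 \frac{35 + x}{- 9 \left(-3 + 8\right) - 15} = 82 \frac{35 + 295}{- 9 \left(-3 + 8\right) - 15} = 82 \frac{330}{\left(-9\right) 5 - 15} = 82 \frac{330}{-45 - 15} = 82 \frac{330}{-60} = 82 \cdot 330 \left(- \frac{1}{60}\right) = 82 \left(- \frac{11}{2}\right) = -451$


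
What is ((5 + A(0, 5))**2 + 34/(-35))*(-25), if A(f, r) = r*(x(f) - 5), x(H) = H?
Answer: -69830/7 ≈ -9975.7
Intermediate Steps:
A(f, r) = r*(-5 + f) (A(f, r) = r*(f - 5) = r*(-5 + f))
((5 + A(0, 5))**2 + 34/(-35))*(-25) = ((5 + 5*(-5 + 0))**2 + 34/(-35))*(-25) = ((5 + 5*(-5))**2 + 34*(-1/35))*(-25) = ((5 - 25)**2 - 34/35)*(-25) = ((-20)**2 - 34/35)*(-25) = (400 - 34/35)*(-25) = (13966/35)*(-25) = -69830/7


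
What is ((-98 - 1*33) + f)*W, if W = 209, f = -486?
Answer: -128953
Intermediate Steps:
((-98 - 1*33) + f)*W = ((-98 - 1*33) - 486)*209 = ((-98 - 33) - 486)*209 = (-131 - 486)*209 = -617*209 = -128953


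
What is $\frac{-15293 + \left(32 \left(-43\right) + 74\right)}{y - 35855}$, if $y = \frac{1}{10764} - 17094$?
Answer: $\frac{35725716}{113988607} \approx 0.31341$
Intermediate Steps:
$y = - \frac{183999815}{10764}$ ($y = \frac{1}{10764} - 17094 = - \frac{183999815}{10764} \approx -17094.0$)
$\frac{-15293 + \left(32 \left(-43\right) + 74\right)}{y - 35855} = \frac{-15293 + \left(32 \left(-43\right) + 74\right)}{- \frac{183999815}{10764} - 35855} = \frac{-15293 + \left(-1376 + 74\right)}{- \frac{569943035}{10764}} = \left(-15293 - 1302\right) \left(- \frac{10764}{569943035}\right) = \left(-16595\right) \left(- \frac{10764}{569943035}\right) = \frac{35725716}{113988607}$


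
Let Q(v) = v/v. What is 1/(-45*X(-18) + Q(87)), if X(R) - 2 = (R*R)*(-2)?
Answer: 1/29071 ≈ 3.4399e-5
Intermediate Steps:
Q(v) = 1
X(R) = 2 - 2*R**2 (X(R) = 2 + (R*R)*(-2) = 2 + R**2*(-2) = 2 - 2*R**2)
1/(-45*X(-18) + Q(87)) = 1/(-45*(2 - 2*(-18)**2) + 1) = 1/(-45*(2 - 2*324) + 1) = 1/(-45*(2 - 648) + 1) = 1/(-45*(-646) + 1) = 1/(29070 + 1) = 1/29071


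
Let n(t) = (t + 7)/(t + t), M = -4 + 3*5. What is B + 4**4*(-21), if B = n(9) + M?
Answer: -48277/9 ≈ -5364.1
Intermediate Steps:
M = 11 (M = -4 + 15 = 11)
n(t) = (7 + t)/(2*t) (n(t) = (7 + t)/((2*t)) = (7 + t)*(1/(2*t)) = (7 + t)/(2*t))
B = 107/9 (B = (1/2)*(7 + 9)/9 + 11 = (1/2)*(1/9)*16 + 11 = 8/9 + 11 = 107/9 ≈ 11.889)
B + 4**4*(-21) = 107/9 + 4**4*(-21) = 107/9 + 256*(-21) = 107/9 - 5376 = -48277/9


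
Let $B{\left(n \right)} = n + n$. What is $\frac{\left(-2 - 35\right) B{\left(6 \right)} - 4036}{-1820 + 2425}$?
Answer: $- \frac{896}{121} \approx -7.405$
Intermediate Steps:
$B{\left(n \right)} = 2 n$
$\frac{\left(-2 - 35\right) B{\left(6 \right)} - 4036}{-1820 + 2425} = \frac{\left(-2 - 35\right) 2 \cdot 6 - 4036}{-1820 + 2425} = \frac{\left(-37\right) 12 - 4036}{605} = \left(-444 - 4036\right) \frac{1}{605} = \left(-4480\right) \frac{1}{605} = - \frac{896}{121}$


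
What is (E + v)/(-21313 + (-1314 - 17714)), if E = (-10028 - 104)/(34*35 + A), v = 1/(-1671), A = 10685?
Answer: 16942447/800491505625 ≈ 2.1165e-5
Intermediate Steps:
v = -1/1671 ≈ -0.00059844
E = -10132/11875 (E = (-10028 - 104)/(34*35 + 10685) = -10132/(1190 + 10685) = -10132/11875 ≈ -0.85322)
(E + v)/(-21313 + (-1314 - 17714)) = (-10132/11875 - 1/1671)/(-21313 + (-1314 - 17714)) = -16942447/(19843125*(-21313 - 19028)) = -16942447/19843125/(-40341) = -16942447/19843125*(-1/40341) = 16942447/800491505625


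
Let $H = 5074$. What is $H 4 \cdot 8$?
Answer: $162368$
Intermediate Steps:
$H 4 \cdot 8 = 5074 \cdot 4 \cdot 8 = 5074 \cdot 32 = 162368$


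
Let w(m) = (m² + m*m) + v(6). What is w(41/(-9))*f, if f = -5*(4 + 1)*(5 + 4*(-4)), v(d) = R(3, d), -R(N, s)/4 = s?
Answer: 389950/81 ≈ 4814.2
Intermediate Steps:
R(N, s) = -4*s
v(d) = -4*d
f = 275 (f = -25*(5 - 16) = -25*(-11) = -5*(-55) = 275)
w(m) = -24 + 2*m² (w(m) = (m² + m*m) - 4*6 = (m² + m²) - 24 = 2*m² - 24 = -24 + 2*m²)
w(41/(-9))*f = (-24 + 2*(41/(-9))²)*275 = (-24 + 2*(41*(-⅑))²)*275 = (-24 + 2*(-41/9)²)*275 = (-24 + 2*(1681/81))*275 = (-24 + 3362/81)*275 = (1418/81)*275 = 389950/81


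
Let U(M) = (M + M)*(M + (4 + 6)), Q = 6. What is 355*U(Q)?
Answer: 68160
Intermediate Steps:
U(M) = 2*M*(10 + M) (U(M) = (2*M)*(M + 10) = (2*M)*(10 + M) = 2*M*(10 + M))
355*U(Q) = 355*(2*6*(10 + 6)) = 355*(2*6*16) = 355*192 = 68160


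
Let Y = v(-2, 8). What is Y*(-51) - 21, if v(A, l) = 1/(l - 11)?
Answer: -4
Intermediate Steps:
v(A, l) = 1/(-11 + l)
Y = -⅓ (Y = 1/(-11 + 8) = 1/(-3) = -⅓ ≈ -0.33333)
Y*(-51) - 21 = -⅓*(-51) - 21 = 17 - 21 = -4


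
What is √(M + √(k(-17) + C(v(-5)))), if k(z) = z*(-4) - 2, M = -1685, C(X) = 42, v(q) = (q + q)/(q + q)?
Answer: √(-1685 + 6*√3) ≈ 40.922*I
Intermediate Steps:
v(q) = 1 (v(q) = (2*q)/((2*q)) = (2*q)*(1/(2*q)) = 1)
k(z) = -2 - 4*z (k(z) = -4*z - 2 = -2 - 4*z)
√(M + √(k(-17) + C(v(-5)))) = √(-1685 + √((-2 - 4*(-17)) + 42)) = √(-1685 + √((-2 + 68) + 42)) = √(-1685 + √(66 + 42)) = √(-1685 + √108) = √(-1685 + 6*√3)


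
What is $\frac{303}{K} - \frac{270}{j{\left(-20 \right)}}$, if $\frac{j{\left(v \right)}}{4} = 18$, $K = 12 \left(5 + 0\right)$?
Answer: $\frac{13}{10} \approx 1.3$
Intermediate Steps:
$K = 60$ ($K = 12 \cdot 5 = 60$)
$j{\left(v \right)} = 72$ ($j{\left(v \right)} = 4 \cdot 18 = 72$)
$\frac{303}{K} - \frac{270}{j{\left(-20 \right)}} = \frac{303}{60} - \frac{270}{72} = 303 \cdot \frac{1}{60} - \frac{15}{4} = \frac{101}{20} - \frac{15}{4} = \frac{13}{10}$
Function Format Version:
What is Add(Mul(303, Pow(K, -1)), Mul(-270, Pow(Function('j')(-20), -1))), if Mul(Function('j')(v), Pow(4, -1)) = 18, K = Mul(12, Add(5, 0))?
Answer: Rational(13, 10) ≈ 1.3000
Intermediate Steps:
K = 60 (K = Mul(12, 5) = 60)
Function('j')(v) = 72 (Function('j')(v) = Mul(4, 18) = 72)
Add(Mul(303, Pow(K, -1)), Mul(-270, Pow(Function('j')(-20), -1))) = Add(Mul(303, Pow(60, -1)), Mul(-270, Pow(72, -1))) = Add(Mul(303, Rational(1, 60)), Mul(-270, Rational(1, 72))) = Add(Rational(101, 20), Rational(-15, 4)) = Rational(13, 10)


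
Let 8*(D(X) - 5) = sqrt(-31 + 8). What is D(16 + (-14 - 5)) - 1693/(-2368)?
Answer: 13533/2368 + I*sqrt(23)/8 ≈ 5.715 + 0.59948*I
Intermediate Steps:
D(X) = 5 + I*sqrt(23)/8 (D(X) = 5 + sqrt(-31 + 8)/8 = 5 + sqrt(-23)/8 = 5 + (I*sqrt(23))/8 = 5 + I*sqrt(23)/8)
D(16 + (-14 - 5)) - 1693/(-2368) = (5 + I*sqrt(23)/8) - 1693/(-2368) = (5 + I*sqrt(23)/8) - 1693*(-1)/2368 = (5 + I*sqrt(23)/8) - 1*(-1693/2368) = (5 + I*sqrt(23)/8) + 1693/2368 = 13533/2368 + I*sqrt(23)/8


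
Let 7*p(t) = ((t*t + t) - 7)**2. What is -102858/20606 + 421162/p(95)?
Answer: -4240637658299/855630861007 ≈ -4.9562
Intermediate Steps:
p(t) = (-7 + t + t**2)**2/7 (p(t) = ((t*t + t) - 7)**2/7 = ((t**2 + t) - 7)**2/7 = ((t + t**2) - 7)**2/7 = (-7 + t + t**2)**2/7)
-102858/20606 + 421162/p(95) = -102858/20606 + 421162/(((-7 + 95 + 95**2)**2/7)) = -102858*1/20606 + 421162/(((-7 + 95 + 9025)**2/7)) = -51429/10303 + 421162/(((1/7)*9113**2)) = -51429/10303 + 421162/(((1/7)*83046769)) = -51429/10303 + 421162/(83046769/7) = -51429/10303 + 421162*(7/83046769) = -51429/10303 + 2948134/83046769 = -4240637658299/855630861007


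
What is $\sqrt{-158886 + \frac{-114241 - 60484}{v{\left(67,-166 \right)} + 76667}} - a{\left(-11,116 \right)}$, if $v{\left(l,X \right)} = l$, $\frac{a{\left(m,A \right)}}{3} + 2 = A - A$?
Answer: $6 + \frac{i \sqrt{2522510286}}{126} \approx 6.0 + 398.61 i$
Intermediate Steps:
$a{\left(m,A \right)} = -6$ ($a{\left(m,A \right)} = -6 + 3 \left(A - A\right) = -6 + 3 \cdot 0 = -6 + 0 = -6$)
$\sqrt{-158886 + \frac{-114241 - 60484}{v{\left(67,-166 \right)} + 76667}} - a{\left(-11,116 \right)} = \sqrt{-158886 + \frac{-114241 - 60484}{67 + 76667}} - -6 = \sqrt{-158886 - \frac{174725}{76734}} + 6 = \sqrt{-158886 - \frac{6025}{2646}} + 6 = \sqrt{- \frac{420418381}{2646}} + 6 = \frac{i \sqrt{2522510286}}{126} + 6 = 6 + \frac{i \sqrt{2522510286}}{126}$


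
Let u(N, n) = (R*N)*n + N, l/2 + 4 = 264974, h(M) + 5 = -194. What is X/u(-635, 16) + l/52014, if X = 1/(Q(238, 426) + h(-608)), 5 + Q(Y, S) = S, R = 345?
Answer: 68741641387631/6747042562530 ≈ 10.188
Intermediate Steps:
h(M) = -199 (h(M) = -5 - 194 = -199)
Q(Y, S) = -5 + S
l = 529940 (l = -8 + 2*264974 = -8 + 529948 = 529940)
u(N, n) = N + 345*N*n (u(N, n) = (345*N)*n + N = 345*N*n + N = N + 345*N*n)
X = 1/222 (X = 1/((-5 + 426) - 199) = 1/(421 - 199) = 1/222 ≈ 0.0045045)
X/u(-635, 16) + l/52014 = 1/(222*((-635*(1 + 345*16)))) + 529940/52014 = 1/(222*((-635*(1 + 5520)))) + 529940*(1/52014) = 1/(222*((-635*5521))) + 264970/26007 = (1/222)/(-3505835) + 264970/26007 = (1/222)*(-1/3505835) + 264970/26007 = -1/778295370 + 264970/26007 = 68741641387631/6747042562530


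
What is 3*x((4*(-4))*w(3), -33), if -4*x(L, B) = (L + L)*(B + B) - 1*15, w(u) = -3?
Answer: 19053/4 ≈ 4763.3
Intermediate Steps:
x(L, B) = 15/4 - B*L (x(L, B) = -((L + L)*(B + B) - 1*15)/4 = -((2*L)*(2*B) - 15)/4 = -(4*B*L - 15)/4 = -(-15 + 4*B*L)/4 = 15/4 - B*L)
3*x((4*(-4))*w(3), -33) = 3*(15/4 - 1*(-33)*(4*(-4))*(-3)) = 3*(15/4 - 1*(-33)*(-16*(-3))) = 3*(15/4 - 1*(-33)*48) = 3*(15/4 + 1584) = 3*(6351/4) = 19053/4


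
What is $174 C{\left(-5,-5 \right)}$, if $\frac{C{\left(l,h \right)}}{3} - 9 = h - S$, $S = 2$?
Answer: $1044$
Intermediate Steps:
$C{\left(l,h \right)} = 21 + 3 h$ ($C{\left(l,h \right)} = 27 + 3 \left(h - 2\right) = 27 + 3 \left(-2 + h\right) = 27 + \left(-6 + 3 h\right) = 21 + 3 h$)
$174 C{\left(-5,-5 \right)} = 174 \left(21 + 3 \left(-5\right)\right) = 174 \left(21 - 15\right) = 174 \cdot 6 = 1044$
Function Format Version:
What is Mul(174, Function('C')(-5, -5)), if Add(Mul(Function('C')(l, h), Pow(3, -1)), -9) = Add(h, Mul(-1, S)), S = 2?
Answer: 1044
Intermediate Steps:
Function('C')(l, h) = Add(21, Mul(3, h)) (Function('C')(l, h) = Add(27, Mul(3, Add(h, Mul(-1, 2)))) = Add(27, Mul(3, Add(h, -2))) = Add(27, Mul(3, Add(-2, h))) = Add(27, Add(-6, Mul(3, h))) = Add(21, Mul(3, h)))
Mul(174, Function('C')(-5, -5)) = Mul(174, Add(21, Mul(3, -5))) = Mul(174, Add(21, -15)) = Mul(174, 6) = 1044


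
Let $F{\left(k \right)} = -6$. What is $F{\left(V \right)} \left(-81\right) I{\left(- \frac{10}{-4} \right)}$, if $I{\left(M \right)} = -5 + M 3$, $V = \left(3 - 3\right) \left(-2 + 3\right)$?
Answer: $1215$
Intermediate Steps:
$V = 0$ ($V = 0 \cdot 1 = 0$)
$I{\left(M \right)} = -5 + 3 M$
$F{\left(V \right)} \left(-81\right) I{\left(- \frac{10}{-4} \right)} = \left(-6\right) \left(-81\right) \left(-5 + 3 \left(- \frac{10}{-4}\right)\right) = 486 \left(-5 + 3 \left(\left(-10\right) \left(- \frac{1}{4}\right)\right)\right) = 486 \left(-5 + 3 \cdot \frac{5}{2}\right) = 486 \left(-5 + \frac{15}{2}\right) = 486 \cdot \frac{5}{2} = 1215$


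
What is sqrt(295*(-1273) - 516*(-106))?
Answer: I*sqrt(320839) ≈ 566.43*I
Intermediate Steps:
sqrt(295*(-1273) - 516*(-106)) = sqrt(-375535 + 54696) = sqrt(-320839) = I*sqrt(320839)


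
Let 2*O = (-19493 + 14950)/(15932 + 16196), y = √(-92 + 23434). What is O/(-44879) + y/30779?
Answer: 4543/2883745024 + √23342/30779 ≈ 0.0049654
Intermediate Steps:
y = √23342 ≈ 152.78
O = -4543/64256 (O = ((-19493 + 14950)/(15932 + 16196))/2 = (-4543/32128)/2 = (-4543*1/32128)/2 = (½)*(-4543/32128) = -4543/64256 ≈ -0.070702)
O/(-44879) + y/30779 = -4543/64256/(-44879) + √23342/30779 = -4543/64256*(-1/44879) + √23342*(1/30779) = 4543/2883745024 + √23342/30779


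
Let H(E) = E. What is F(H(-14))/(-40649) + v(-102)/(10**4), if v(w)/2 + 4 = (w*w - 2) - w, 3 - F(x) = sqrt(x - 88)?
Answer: 853599/406490 + I*sqrt(102)/40649 ≈ 2.0999 + 0.00024846*I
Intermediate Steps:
F(x) = 3 - sqrt(-88 + x) (F(x) = 3 - sqrt(x - 88) = 3 - sqrt(-88 + x))
v(w) = -12 - 2*w + 2*w**2 (v(w) = -8 + 2*((w*w - 2) - w) = -8 + 2*((w**2 - 2) - w) = -8 + 2*((-2 + w**2) - w) = -8 + 2*(-2 + w**2 - w) = -8 + (-4 - 2*w + 2*w**2) = -12 - 2*w + 2*w**2)
F(H(-14))/(-40649) + v(-102)/(10**4) = (3 - sqrt(-88 - 14))/(-40649) + (-12 - 2*(-102) + 2*(-102)**2)/(10**4) = (3 - sqrt(-102))*(-1/40649) + (-12 + 204 + 2*10404)/10000 = (3 - I*sqrt(102))*(-1/40649) + (-12 + 204 + 20808)*(1/10000) = (3 - I*sqrt(102))*(-1/40649) + 21000*(1/10000) = (-3/40649 + I*sqrt(102)/40649) + 21/10 = 853599/406490 + I*sqrt(102)/40649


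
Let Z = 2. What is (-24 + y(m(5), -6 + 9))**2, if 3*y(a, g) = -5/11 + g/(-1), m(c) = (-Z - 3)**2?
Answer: 688900/1089 ≈ 632.60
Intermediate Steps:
m(c) = 25 (m(c) = (-1*2 - 3)**2 = (-2 - 3)**2 = (-5)**2 = 25)
y(a, g) = -5/33 - g/3 (y(a, g) = (-5/11 + g/(-1))/3 = (-5*1/11 + g*(-1))/3 = (-5/11 - g)/3 = -5/33 - g/3)
(-24 + y(m(5), -6 + 9))**2 = (-24 + (-5/33 - (-6 + 9)/3))**2 = (-24 + (-5/33 - 1/3*3))**2 = (-24 + (-5/33 - 1))**2 = (-24 - 38/33)**2 = (-830/33)**2 = 688900/1089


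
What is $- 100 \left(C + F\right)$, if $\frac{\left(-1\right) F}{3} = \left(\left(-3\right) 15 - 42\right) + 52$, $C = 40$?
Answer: $-14500$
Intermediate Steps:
$F = 105$ ($F = - 3 \left(\left(\left(-3\right) 15 - 42\right) + 52\right) = - 3 \left(\left(-45 - 42\right) + 52\right) = - 3 \left(-87 + 52\right) = \left(-3\right) \left(-35\right) = 105$)
$- 100 \left(C + F\right) = - 100 \left(40 + 105\right) = \left(-100\right) 145 = -14500$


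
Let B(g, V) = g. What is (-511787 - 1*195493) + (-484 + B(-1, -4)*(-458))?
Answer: -707306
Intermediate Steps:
(-511787 - 1*195493) + (-484 + B(-1, -4)*(-458)) = (-511787 - 1*195493) + (-484 - 1*(-458)) = (-511787 - 195493) + (-484 + 458) = -707280 - 26 = -707306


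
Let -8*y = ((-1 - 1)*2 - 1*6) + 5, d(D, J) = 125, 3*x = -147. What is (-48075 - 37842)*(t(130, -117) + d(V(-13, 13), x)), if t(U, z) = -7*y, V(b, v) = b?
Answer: -82909905/8 ≈ -1.0364e+7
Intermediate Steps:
x = -49 (x = (⅓)*(-147) = -49)
y = 5/8 (y = -(((-1 - 1)*2 - 1*6) + 5)/8 = -((-2*2 - 6) + 5)/8 = -((-4 - 6) + 5)/8 = -(-10 + 5)/8 = -⅛*(-5) = 5/8 ≈ 0.62500)
t(U, z) = -35/8 (t(U, z) = -7*5/8 = -35/8)
(-48075 - 37842)*(t(130, -117) + d(V(-13, 13), x)) = (-48075 - 37842)*(-35/8 + 125) = -85917*965/8 = -82909905/8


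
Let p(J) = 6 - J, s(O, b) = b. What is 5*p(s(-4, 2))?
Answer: 20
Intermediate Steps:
5*p(s(-4, 2)) = 5*(6 - 1*2) = 5*(6 - 2) = 5*4 = 20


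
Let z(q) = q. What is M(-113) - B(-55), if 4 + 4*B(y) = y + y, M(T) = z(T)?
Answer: -169/2 ≈ -84.500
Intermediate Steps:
M(T) = T
B(y) = -1 + y/2 (B(y) = -1 + (y + y)/4 = -1 + (2*y)/4 = -1 + y/2)
M(-113) - B(-55) = -113 - (-1 + (1/2)*(-55)) = -113 - (-1 - 55/2) = -113 - 1*(-57/2) = -113 + 57/2 = -169/2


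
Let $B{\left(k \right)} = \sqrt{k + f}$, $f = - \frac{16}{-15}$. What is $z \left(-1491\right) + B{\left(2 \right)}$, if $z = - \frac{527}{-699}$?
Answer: $- \frac{261919}{233} + \frac{\sqrt{690}}{15} \approx -1122.4$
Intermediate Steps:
$f = \frac{16}{15}$ ($f = \left(-16\right) \left(- \frac{1}{15}\right) = \frac{16}{15} \approx 1.0667$)
$z = \frac{527}{699}$ ($z = \left(-527\right) \left(- \frac{1}{699}\right) = \frac{527}{699} \approx 0.75393$)
$B{\left(k \right)} = \sqrt{\frac{16}{15} + k}$ ($B{\left(k \right)} = \sqrt{k + \frac{16}{15}} = \sqrt{\frac{16}{15} + k}$)
$z \left(-1491\right) + B{\left(2 \right)} = \frac{527}{699} \left(-1491\right) + \frac{\sqrt{240 + 225 \cdot 2}}{15} = - \frac{261919}{233} + \frac{\sqrt{240 + 450}}{15} = - \frac{261919}{233} + \frac{\sqrt{690}}{15}$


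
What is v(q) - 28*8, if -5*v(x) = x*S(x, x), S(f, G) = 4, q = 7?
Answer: -1148/5 ≈ -229.60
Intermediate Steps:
v(x) = -4*x/5 (v(x) = -x*4/5 = -4*x/5)
v(q) - 28*8 = -⅘*7 - 28*8 = -28/5 - 224 = -1148/5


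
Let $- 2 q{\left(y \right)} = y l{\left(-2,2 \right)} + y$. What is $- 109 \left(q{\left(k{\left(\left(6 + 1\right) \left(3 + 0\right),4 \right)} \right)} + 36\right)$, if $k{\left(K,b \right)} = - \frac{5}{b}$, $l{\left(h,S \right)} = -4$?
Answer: $- \frac{29757}{8} \approx -3719.6$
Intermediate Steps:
$q{\left(y \right)} = \frac{3 y}{2}$ ($q{\left(y \right)} = - \frac{y \left(-4\right) + y}{2} = - \frac{- 4 y + y}{2} = - \frac{\left(-3\right) y}{2} = \frac{3 y}{2}$)
$- 109 \left(q{\left(k{\left(\left(6 + 1\right) \left(3 + 0\right),4 \right)} \right)} + 36\right) = - 109 \left(\frac{3 \left(- \frac{5}{4}\right)}{2} + 36\right) = - 109 \left(\frac{3 \left(\left(-5\right) \frac{1}{4}\right)}{2} + 36\right) = - 109 \left(\frac{3}{2} \left(- \frac{5}{4}\right) + 36\right) = - 109 \left(- \frac{15}{8} + 36\right) = \left(-109\right) \frac{273}{8} = - \frac{29757}{8}$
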